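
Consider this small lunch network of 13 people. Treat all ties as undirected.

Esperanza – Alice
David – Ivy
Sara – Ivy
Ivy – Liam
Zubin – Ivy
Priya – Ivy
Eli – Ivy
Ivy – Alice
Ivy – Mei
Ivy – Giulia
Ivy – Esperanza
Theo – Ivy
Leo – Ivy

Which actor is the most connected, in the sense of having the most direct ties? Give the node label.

Ivy

Degrees — Alice:2, David:1, Eli:1, Esperanza:2, Giulia:1, Ivy:12, Leo:1, Liam:1, Mei:1, Priya:1, Sara:1, Theo:1, Zubin:1.
The maximum is 12, attained only by Ivy.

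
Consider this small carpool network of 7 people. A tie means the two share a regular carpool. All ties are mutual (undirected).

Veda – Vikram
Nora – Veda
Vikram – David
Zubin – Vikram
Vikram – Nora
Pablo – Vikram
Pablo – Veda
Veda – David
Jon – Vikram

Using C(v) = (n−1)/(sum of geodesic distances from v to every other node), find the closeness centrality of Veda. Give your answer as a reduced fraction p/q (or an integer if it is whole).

3/4

Distances from Veda: David:1, Jon:2, Nora:1, Pablo:1, Vikram:1, Zubin:2. Sum = 8.
n = 7, so closeness = 6/8 = 3/4.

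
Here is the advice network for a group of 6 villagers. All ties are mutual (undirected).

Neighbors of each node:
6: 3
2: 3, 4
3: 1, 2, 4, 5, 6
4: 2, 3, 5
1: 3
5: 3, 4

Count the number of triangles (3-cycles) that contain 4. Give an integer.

4's neighbors: 2, 3, and 5.
Neighbor pairs that are themselves tied: 4–2–3; 4–3–5. Each forms one triangle with 4, for 2 in total.

2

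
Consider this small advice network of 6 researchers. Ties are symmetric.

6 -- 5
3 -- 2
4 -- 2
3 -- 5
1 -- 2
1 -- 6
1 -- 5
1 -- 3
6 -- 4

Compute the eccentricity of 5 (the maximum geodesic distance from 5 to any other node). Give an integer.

2

Distances from 5: 1:1, 2:2, 3:1, 4:2, 6:1.
The largest is 2 (to 4 and 2), so the eccentricity of 5 is 2.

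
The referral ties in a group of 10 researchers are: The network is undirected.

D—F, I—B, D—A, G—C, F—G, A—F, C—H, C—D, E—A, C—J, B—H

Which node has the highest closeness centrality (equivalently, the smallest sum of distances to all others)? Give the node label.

Farness (sum of distances to all others) for each node — A:22, B:26, C:16, D:18, E:30, F:22, G:20, H:20, I:34, J:24.
The smallest farness is 16, for C, so C has the highest closeness.

C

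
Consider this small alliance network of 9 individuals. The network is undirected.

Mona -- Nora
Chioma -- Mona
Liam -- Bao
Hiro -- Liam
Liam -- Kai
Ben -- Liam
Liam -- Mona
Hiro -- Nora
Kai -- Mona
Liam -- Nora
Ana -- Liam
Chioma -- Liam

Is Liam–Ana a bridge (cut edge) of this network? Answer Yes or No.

Without the Liam–Ana edge there is no alternate route between Liam and Ana, so the network disconnects. It is a bridge.

Yes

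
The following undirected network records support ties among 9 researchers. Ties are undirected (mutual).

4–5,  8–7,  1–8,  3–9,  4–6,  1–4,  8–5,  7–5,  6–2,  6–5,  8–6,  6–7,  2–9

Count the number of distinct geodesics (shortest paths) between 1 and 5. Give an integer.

2

The shortest distance is 2. The length-2 paths are: 1–4–5; 1–8–5.
That gives 2 distinct shortest paths.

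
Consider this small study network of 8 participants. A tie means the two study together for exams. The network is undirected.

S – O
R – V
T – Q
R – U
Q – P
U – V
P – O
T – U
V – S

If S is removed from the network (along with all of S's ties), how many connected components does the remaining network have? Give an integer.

1

S's neighbors (O and V) remain reachable from one another through other ties, so the rest of the network stays in one piece.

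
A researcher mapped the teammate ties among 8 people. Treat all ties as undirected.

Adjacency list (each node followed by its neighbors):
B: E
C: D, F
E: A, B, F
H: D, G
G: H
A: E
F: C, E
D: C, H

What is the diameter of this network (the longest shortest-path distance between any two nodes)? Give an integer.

6

Eccentricity of each node (its greatest distance to any other): A:6, B:6, C:3, D:4, E:5, F:4, G:6, H:5.
The maximum eccentricity is 6, realized for instance by the pair B–G via B – E – F – C – D – H – G. So the diameter is 6.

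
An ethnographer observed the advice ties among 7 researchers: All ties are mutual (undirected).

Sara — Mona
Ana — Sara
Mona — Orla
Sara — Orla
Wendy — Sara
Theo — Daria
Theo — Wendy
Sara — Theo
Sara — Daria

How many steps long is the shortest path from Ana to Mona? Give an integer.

One shortest route is Ana – Sara – Mona, which uses 2 edges, and Ana and Mona are not directly tied, so nothing shorter exists. So d(Ana,Mona) = 2.

2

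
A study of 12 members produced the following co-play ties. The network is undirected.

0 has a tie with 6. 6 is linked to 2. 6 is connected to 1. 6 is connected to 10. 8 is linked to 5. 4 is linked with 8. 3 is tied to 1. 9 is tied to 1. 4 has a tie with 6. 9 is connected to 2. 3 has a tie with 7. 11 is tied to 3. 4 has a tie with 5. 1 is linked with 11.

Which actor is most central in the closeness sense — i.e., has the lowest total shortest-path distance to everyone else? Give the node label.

6

Farness (sum of distances to all others) for each node — 0:28, 1:20, 2:26, 3:27, 4:24, 5:33, 6:18, 7:37, 8:33, 9:28, 10:28, 11:28.
The smallest farness is 18, for 6, so 6 has the highest closeness.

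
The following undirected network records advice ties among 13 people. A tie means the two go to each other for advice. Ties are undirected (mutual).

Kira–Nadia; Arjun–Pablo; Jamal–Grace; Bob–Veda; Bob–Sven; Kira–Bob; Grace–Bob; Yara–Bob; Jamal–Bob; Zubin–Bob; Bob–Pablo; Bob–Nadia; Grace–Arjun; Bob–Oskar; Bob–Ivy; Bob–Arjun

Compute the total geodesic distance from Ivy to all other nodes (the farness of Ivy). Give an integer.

Distances from Ivy: Arjun:2, Bob:1, Grace:2, Jamal:2, Kira:2, Nadia:2, Oskar:2, Pablo:2, Sven:2, Veda:2, Yara:2, Zubin:2.
Sum = 2 + 1 + 2 + 2 + 2 + 2 + 2 + 2 + 2 + 2 + 2 + 2 = 23.

23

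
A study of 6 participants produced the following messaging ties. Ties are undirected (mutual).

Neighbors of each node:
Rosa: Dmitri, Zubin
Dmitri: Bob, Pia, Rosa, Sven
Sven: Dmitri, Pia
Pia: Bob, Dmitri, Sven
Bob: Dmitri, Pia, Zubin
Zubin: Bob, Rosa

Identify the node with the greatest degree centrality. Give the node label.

Degrees — Bob:3, Dmitri:4, Pia:3, Rosa:2, Sven:2, Zubin:2.
The maximum is 4, attained only by Dmitri.

Dmitri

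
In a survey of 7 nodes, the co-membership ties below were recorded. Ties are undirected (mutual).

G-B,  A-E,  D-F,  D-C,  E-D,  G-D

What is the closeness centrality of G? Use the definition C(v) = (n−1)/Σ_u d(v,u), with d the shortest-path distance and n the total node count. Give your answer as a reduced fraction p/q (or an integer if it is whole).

6/11

Distances from G: A:3, B:1, C:2, D:1, E:2, F:2. Sum = 11.
n = 7, so closeness = 6/11.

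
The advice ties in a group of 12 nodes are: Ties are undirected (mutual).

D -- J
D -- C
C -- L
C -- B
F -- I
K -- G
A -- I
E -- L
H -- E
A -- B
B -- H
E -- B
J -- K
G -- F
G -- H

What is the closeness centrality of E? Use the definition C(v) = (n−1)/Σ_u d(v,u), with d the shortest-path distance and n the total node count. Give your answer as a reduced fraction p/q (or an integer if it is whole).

11/25

Distances from E: A:2, B:1, C:2, D:3, F:3, G:2, H:1, I:3, J:4, K:3, L:1. Sum = 25.
n = 12, so closeness = 11/25.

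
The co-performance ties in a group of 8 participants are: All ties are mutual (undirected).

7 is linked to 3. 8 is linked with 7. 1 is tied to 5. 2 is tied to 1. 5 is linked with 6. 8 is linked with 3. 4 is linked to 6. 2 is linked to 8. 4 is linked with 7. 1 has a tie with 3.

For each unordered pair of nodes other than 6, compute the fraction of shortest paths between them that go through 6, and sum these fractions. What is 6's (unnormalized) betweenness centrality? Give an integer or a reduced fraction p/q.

2

Pairs whose geodesics pass through 6 — 1–4: 1/2; 5–4: 1; 5–7: 1/2.
All other pairs contribute 0.
Summing the contributions gives betweenness(6) = 2.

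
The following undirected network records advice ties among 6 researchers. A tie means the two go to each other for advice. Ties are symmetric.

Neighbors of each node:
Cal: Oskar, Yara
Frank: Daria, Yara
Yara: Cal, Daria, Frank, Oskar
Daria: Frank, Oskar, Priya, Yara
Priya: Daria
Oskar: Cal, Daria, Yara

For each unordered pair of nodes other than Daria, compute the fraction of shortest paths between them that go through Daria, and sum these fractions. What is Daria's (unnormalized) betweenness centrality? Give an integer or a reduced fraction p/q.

Pairs whose geodesics pass through Daria — Frank–Oskar: 1/2; Frank–Priya: 1; Oskar–Priya: 1; Cal–Priya: 2/2; Yara–Priya: 1.
All other pairs contribute 0.
Summing the contributions gives betweenness(Daria) = 9/2.

9/2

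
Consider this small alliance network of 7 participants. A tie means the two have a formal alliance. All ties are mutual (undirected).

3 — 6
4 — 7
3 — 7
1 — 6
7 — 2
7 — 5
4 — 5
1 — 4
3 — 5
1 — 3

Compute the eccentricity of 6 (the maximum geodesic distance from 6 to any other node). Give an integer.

3

Distances from 6: 1:1, 2:3, 3:1, 4:2, 5:2, 7:2.
The largest is 3 (to 2), so the eccentricity of 6 is 3.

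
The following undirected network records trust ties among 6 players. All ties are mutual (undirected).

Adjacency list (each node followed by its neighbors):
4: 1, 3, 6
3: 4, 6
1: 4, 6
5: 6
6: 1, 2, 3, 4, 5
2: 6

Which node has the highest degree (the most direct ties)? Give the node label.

6

Degrees — 1:2, 2:1, 3:2, 4:3, 5:1, 6:5.
The maximum is 5, attained only by 6.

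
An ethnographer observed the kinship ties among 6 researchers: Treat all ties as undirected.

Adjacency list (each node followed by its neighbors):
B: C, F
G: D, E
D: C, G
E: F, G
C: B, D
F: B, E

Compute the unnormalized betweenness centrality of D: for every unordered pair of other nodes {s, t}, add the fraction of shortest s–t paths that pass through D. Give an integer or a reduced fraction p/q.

Pairs whose geodesics pass through D — E–C: 1/2; G–C: 1; G–B: 1/2.
All other pairs contribute 0.
Summing the contributions gives betweenness(D) = 2.

2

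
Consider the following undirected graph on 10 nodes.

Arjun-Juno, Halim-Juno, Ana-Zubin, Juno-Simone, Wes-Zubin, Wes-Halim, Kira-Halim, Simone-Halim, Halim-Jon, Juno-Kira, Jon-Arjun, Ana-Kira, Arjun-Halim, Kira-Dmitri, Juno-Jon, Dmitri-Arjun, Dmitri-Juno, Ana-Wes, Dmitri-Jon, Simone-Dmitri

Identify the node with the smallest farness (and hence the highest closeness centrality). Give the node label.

Farness (sum of distances to all others) for each node — Ana:18, Arjun:16, Dmitri:15, Halim:12, Jon:16, Juno:13, Kira:14, Simone:17, Wes:16, Zubin:21.
The smallest farness is 12, for Halim, so Halim has the highest closeness.

Halim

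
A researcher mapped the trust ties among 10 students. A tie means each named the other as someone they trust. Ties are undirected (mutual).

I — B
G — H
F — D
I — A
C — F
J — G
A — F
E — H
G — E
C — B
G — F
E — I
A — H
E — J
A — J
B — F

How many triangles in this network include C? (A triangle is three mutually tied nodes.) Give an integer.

1

C's neighbors: B and F.
Neighbor pairs that are themselves tied: C–B–F. Each forms one triangle with C, for 1 in total.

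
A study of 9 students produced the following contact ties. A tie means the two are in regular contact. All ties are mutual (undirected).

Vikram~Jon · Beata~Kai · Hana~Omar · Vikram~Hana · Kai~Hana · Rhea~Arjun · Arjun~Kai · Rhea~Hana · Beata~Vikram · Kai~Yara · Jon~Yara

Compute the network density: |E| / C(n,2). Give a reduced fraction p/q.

There are 11 edges and 9 nodes, so the maximum possible is C(9,2) = 36.
Density = 11/36.

11/36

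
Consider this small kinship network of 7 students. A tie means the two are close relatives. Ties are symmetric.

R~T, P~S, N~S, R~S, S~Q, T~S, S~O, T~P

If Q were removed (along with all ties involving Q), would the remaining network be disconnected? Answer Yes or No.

Even without Q, every remaining node can still reach every other (the residual graph is connected), so Q is not a cut vertex.

No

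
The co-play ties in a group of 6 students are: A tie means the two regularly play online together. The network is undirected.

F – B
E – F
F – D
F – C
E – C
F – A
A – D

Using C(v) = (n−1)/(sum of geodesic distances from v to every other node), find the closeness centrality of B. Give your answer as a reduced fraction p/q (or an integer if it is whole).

Distances from B: A:2, C:2, D:2, E:2, F:1. Sum = 9.
n = 6, so closeness = 5/9.

5/9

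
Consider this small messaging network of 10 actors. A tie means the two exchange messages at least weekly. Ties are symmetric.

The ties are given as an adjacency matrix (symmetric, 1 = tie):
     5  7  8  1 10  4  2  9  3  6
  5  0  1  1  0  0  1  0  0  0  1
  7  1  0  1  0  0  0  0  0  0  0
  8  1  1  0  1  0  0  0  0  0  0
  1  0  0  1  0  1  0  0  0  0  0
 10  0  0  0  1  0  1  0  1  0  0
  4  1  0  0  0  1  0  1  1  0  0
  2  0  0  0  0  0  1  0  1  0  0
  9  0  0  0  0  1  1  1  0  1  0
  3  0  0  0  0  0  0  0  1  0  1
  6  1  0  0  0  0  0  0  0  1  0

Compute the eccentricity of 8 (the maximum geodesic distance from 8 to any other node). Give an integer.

Distances from 8: 1:1, 2:3, 3:3, 4:2, 5:1, 6:2, 7:1, 9:3, 10:2.
The largest is 3 (to 2, 9, and 3), so the eccentricity of 8 is 3.

3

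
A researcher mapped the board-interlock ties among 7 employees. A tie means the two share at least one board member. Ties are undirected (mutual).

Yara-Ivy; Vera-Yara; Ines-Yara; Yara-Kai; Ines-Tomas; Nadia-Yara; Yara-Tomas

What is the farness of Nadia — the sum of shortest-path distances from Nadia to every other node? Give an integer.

Distances from Nadia: Ines:2, Ivy:2, Kai:2, Tomas:2, Vera:2, Yara:1.
Sum = 2 + 2 + 2 + 2 + 2 + 1 = 11.

11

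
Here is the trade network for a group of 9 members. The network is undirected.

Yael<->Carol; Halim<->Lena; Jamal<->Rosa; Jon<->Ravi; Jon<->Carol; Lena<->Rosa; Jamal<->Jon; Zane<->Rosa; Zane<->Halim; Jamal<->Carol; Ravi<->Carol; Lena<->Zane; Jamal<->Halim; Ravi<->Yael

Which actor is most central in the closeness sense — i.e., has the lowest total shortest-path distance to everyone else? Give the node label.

Farness (sum of distances to all others) for each node — Carol:14, Halim:15, Jamal:12, Jon:15, Lena:19, Ravi:19, Rosa:15, Yael:20, Zane:19.
The smallest farness is 12, for Jamal, so Jamal has the highest closeness.

Jamal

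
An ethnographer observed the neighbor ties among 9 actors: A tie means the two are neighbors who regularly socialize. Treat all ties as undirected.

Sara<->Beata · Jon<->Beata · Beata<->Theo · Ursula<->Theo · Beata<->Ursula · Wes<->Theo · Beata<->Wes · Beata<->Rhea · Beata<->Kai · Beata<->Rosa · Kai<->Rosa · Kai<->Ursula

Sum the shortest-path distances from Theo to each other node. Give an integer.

13

Distances from Theo: Beata:1, Jon:2, Kai:2, Rhea:2, Rosa:2, Sara:2, Ursula:1, Wes:1.
Sum = 1 + 2 + 2 + 2 + 2 + 2 + 1 + 1 = 13.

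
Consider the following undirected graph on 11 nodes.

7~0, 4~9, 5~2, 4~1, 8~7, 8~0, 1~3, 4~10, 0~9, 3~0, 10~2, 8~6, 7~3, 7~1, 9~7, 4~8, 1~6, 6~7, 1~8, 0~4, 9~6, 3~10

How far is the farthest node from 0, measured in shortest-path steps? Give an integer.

4

Distances from 0: 1:2, 2:3, 3:1, 4:1, 5:4, 6:2, 7:1, 8:1, 9:1, 10:2.
The largest is 4 (to 5), so the eccentricity of 0 is 4.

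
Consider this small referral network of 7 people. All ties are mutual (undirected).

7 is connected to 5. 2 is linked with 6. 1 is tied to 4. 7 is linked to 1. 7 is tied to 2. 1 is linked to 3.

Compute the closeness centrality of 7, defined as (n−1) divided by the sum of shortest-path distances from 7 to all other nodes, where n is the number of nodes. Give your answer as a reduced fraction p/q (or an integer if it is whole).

Distances from 7: 1:1, 2:1, 3:2, 4:2, 5:1, 6:2. Sum = 9.
n = 7, so closeness = 6/9 = 2/3.

2/3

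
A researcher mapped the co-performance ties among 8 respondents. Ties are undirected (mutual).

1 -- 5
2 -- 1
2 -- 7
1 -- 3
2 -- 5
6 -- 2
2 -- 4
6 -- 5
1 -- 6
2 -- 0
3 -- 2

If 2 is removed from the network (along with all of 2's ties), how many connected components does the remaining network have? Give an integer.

Without 2, the remaining ties split the others into: {4}; {1, 3, 5, 6}; {0}; {7}.
That's 4 separate components.

4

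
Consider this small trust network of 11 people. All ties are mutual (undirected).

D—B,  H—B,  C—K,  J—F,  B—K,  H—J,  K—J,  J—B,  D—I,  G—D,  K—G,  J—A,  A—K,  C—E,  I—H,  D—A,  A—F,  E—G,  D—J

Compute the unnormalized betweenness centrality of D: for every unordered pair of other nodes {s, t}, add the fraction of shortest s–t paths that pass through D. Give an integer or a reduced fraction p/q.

Pairs whose geodesics pass through D — E–A: 1/3; E–I: 1; E–B: 1/3; E–H: 3/7; E–F: 2/6; E–J: 1/3; A–I: 1; A–G: 1/2; A–B: 1/3; I–K: 4/6; I–C: 5/7; I–G: 1; I–B: 1/2; I–F: 2/3 … (+5 more pairs).
All other pairs contribute 0.
Summing the contributions gives betweenness(D) = 376/35.

376/35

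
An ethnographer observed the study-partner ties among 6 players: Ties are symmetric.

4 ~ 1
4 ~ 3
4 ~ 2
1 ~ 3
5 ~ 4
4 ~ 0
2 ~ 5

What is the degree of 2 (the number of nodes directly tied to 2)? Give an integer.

2

2 is directly tied to 4 and 5. That is 2 neighbors, so the degree of 2 is 2.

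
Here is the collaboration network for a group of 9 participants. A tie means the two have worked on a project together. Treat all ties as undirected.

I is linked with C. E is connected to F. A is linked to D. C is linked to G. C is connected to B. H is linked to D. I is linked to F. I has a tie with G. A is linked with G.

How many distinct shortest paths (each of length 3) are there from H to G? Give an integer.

The shortest distance is 3, and the only length-3 path is H–D–A–G. So there is exactly 1 shortest path.

1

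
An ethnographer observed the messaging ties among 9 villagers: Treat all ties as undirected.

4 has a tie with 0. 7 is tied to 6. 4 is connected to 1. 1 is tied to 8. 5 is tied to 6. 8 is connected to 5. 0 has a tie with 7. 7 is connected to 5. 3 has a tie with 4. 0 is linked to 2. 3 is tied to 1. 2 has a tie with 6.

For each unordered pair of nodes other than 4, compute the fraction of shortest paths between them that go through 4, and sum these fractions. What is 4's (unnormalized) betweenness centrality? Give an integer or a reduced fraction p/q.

Pairs whose geodesics pass through 4 — 0–3: 1; 0–1: 1; 0–8: 1/2; 3–7: 1; 3–6: 2/3; 3–2: 1; 1–7: 1/2; 1–2: 1.
All other pairs contribute 0.
Summing the contributions gives betweenness(4) = 20/3.

20/3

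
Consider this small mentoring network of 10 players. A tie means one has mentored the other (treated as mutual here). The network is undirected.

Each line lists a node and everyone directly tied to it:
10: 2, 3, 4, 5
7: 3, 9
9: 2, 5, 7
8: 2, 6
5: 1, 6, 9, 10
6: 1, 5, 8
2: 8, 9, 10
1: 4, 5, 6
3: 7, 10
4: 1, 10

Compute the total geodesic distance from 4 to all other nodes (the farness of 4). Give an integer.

19

Distances from 4: 1:1, 2:2, 3:2, 5:2, 6:2, 7:3, 8:3, 9:3, 10:1.
Sum = 1 + 2 + 2 + 2 + 2 + 3 + 3 + 3 + 1 = 19.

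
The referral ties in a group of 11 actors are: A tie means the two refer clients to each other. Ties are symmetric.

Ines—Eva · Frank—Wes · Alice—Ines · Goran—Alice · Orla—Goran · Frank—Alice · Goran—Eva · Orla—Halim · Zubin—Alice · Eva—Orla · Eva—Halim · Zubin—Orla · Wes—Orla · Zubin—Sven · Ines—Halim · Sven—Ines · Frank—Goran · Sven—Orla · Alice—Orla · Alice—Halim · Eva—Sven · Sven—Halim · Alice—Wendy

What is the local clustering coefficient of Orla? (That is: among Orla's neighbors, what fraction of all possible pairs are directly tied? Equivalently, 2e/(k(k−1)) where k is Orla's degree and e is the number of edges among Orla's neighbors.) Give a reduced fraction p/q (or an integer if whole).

8/21

Orla's neighbors: Alice, Eva, Goran, Halim, Sven, Wes, and Zubin (k = 7).
Possible neighbor pairs: C(7,2) = 21. Edges among them: Alice–Goran, Alice–Halim, Alice–Zubin, Eva–Goran, Eva–Halim, Eva–Sven, Halim–Sven, Sven–Zubin → e = 8.
Clustering(Orla) = 8/21.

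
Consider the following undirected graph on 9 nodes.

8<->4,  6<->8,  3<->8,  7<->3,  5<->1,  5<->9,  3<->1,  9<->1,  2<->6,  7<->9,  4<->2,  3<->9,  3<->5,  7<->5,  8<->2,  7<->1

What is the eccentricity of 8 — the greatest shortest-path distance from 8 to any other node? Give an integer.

Distances from 8: 1:2, 2:1, 3:1, 4:1, 5:2, 6:1, 7:2, 9:2.
The largest is 2 (to 1, 5, 9, and 7), so the eccentricity of 8 is 2.

2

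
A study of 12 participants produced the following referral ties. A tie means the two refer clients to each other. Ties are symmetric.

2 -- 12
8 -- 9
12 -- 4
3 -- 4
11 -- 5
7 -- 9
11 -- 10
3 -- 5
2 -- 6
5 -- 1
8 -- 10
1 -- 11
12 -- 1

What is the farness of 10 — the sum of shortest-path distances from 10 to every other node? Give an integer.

Distances from 10: 1:2, 2:4, 3:3, 4:4, 5:2, 6:5, 7:3, 8:1, 9:2, 11:1, 12:3.
Sum = 2 + 4 + 3 + 4 + 2 + 5 + 3 + 1 + 2 + 1 + 3 = 30.

30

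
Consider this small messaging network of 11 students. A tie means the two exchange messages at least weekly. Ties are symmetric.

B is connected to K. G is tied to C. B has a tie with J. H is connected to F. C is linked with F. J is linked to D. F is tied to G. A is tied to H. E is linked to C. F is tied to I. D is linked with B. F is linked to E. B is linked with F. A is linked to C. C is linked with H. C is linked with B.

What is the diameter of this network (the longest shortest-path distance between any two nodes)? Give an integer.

Eccentricity of each node (its greatest distance to any other): A:3, B:2, C:2, D:3, E:3, F:2, G:3, H:3, I:3, J:3, K:3.
The maximum eccentricity is 3, realized for instance by the pair I–A via I – F – H – A. So the diameter is 3.

3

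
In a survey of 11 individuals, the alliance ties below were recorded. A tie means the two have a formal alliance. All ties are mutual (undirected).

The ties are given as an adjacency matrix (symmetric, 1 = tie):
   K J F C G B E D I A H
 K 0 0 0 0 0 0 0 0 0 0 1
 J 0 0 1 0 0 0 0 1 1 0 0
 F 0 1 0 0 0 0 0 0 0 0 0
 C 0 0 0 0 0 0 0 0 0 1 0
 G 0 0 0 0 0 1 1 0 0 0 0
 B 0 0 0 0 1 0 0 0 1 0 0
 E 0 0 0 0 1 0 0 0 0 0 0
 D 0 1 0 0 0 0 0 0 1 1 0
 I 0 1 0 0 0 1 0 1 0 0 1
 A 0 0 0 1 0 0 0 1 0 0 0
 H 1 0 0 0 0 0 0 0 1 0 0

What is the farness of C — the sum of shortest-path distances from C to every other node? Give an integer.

37

Distances from C: A:1, B:4, D:2, E:6, F:4, G:5, H:4, I:3, J:3, K:5.
Sum = 1 + 4 + 2 + 6 + 4 + 5 + 4 + 3 + 3 + 5 = 37.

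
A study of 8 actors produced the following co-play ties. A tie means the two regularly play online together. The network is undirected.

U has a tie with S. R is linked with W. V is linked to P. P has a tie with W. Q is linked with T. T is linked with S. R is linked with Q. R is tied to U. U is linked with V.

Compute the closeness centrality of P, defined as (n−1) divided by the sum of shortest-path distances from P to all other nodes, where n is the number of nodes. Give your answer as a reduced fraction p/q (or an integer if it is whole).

7/16

Distances from P: Q:3, R:2, S:3, T:4, U:2, V:1, W:1. Sum = 16.
n = 8, so closeness = 7/16.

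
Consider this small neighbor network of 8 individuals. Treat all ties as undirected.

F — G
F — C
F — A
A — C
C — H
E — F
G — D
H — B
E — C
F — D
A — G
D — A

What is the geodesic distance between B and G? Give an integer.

4

One shortest route is B – H – C – A – G, which uses 4 edges, and at distance 3 from B we only reach {A, E, F}, which does not include G. So d(B,G) = 4.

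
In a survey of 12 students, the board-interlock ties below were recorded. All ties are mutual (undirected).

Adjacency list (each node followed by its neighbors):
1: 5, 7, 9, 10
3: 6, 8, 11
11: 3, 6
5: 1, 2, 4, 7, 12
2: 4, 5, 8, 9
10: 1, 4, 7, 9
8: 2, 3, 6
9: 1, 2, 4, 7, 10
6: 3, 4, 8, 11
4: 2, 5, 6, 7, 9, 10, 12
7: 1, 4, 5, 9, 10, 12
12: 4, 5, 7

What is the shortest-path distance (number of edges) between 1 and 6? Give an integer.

3

One shortest route is 1 – 10 – 4 – 6, which uses 3 edges, and at distance 2 from 1 we only reach {2, 4, 12}, which does not include 6. So d(1,6) = 3.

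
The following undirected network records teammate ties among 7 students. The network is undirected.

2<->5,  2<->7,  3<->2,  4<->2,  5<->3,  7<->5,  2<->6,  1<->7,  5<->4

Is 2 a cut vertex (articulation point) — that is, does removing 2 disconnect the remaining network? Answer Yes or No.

Yes

Removing 2 leaves {1, 3, 4, 5, and 7} with no path to {6}, so the network splits into 2 components. 2 is a cut vertex.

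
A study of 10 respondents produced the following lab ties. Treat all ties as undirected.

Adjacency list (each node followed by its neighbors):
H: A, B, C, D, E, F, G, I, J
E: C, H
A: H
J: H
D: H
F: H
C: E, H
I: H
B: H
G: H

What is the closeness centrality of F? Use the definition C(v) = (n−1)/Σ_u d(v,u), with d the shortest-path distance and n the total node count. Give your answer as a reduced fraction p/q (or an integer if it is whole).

Distances from F: A:2, B:2, C:2, D:2, E:2, G:2, H:1, I:2, J:2. Sum = 17.
n = 10, so closeness = 9/17.

9/17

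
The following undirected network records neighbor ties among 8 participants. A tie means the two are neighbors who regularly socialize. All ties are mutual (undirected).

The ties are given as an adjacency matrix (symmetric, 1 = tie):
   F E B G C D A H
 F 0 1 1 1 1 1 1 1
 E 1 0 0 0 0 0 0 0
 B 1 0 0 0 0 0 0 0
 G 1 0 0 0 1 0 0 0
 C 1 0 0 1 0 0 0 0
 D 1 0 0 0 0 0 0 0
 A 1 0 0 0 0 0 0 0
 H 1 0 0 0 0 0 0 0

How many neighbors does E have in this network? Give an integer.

1

E is directly tied to F. That is 1 neighbor, so the degree of E is 1.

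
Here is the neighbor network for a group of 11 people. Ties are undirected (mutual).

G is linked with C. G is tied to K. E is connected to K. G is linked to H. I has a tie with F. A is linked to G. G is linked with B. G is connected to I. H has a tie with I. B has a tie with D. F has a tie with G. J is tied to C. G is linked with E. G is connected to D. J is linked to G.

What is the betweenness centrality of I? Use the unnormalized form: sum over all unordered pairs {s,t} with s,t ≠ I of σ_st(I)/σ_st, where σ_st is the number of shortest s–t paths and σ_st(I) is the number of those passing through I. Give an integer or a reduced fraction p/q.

1/2

Pairs whose geodesics pass through I — F–H: 1/2.
All other pairs contribute 0.
Summing the contributions gives betweenness(I) = 1/2.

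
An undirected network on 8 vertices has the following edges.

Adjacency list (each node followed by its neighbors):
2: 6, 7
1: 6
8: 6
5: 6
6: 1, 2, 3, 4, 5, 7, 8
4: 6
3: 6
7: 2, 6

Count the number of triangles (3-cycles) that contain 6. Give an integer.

6's neighbors: 1, 2, 3, 4, 5, 7, and 8.
Neighbor pairs that are themselves tied: 6–2–7. Each forms one triangle with 6, for 1 in total.

1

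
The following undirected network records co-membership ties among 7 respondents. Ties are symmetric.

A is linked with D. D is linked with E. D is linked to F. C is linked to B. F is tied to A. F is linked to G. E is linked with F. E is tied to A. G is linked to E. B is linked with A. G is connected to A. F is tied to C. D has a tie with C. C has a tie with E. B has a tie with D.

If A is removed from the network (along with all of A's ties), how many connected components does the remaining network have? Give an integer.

1

A's neighbors (B, D, E, F, and G) remain reachable from one another through other ties, so the rest of the network stays in one piece.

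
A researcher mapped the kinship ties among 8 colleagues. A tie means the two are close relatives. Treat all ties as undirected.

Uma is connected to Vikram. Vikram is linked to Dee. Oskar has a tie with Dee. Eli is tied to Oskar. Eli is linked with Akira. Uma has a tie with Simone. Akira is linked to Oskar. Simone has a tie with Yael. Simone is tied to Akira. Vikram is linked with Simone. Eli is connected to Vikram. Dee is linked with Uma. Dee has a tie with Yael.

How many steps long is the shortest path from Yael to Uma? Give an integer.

2

One shortest route is Yael – Simone – Uma, which uses 2 edges, and Yael and Uma are not directly tied, so nothing shorter exists. So d(Yael,Uma) = 2.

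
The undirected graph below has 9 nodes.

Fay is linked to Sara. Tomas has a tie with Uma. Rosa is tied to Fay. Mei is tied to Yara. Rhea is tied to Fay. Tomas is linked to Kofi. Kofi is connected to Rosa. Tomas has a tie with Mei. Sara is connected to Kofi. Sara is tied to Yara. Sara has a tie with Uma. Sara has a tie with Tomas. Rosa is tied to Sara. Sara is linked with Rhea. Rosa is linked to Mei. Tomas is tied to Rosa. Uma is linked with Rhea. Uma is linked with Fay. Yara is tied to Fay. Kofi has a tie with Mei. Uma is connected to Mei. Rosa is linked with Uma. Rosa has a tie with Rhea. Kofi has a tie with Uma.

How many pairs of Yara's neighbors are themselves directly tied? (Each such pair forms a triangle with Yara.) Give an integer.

1

Yara's neighbors: Fay, Mei, and Sara.
Neighbor pairs that are themselves tied: Yara–Fay–Sara. Each forms one triangle with Yara, for 1 in total.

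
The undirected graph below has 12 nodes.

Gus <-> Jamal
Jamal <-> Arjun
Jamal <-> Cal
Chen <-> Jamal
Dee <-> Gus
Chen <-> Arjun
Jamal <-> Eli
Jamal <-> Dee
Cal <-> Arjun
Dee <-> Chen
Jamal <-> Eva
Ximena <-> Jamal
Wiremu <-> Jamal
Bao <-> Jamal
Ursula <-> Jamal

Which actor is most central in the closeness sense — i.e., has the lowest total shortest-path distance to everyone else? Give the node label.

Farness (sum of distances to all others) for each node — Arjun:19, Bao:21, Cal:20, Chen:19, Dee:19, Eli:21, Eva:21, Gus:20, Jamal:11, Ursula:21, Wiremu:21, Ximena:21.
The smallest farness is 11, for Jamal, so Jamal has the highest closeness.

Jamal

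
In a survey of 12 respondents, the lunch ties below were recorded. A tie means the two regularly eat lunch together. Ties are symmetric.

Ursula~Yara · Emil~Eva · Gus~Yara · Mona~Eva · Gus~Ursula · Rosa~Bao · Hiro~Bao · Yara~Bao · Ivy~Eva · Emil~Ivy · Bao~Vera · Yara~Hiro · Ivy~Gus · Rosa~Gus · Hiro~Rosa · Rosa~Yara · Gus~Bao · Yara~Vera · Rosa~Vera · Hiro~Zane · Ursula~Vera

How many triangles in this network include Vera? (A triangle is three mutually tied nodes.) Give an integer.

Vera's neighbors: Bao, Rosa, Ursula, and Yara.
Neighbor pairs that are themselves tied: Vera–Bao–Rosa; Vera–Bao–Yara; Vera–Rosa–Yara; Vera–Ursula–Yara. Each forms one triangle with Vera, for 4 in total.

4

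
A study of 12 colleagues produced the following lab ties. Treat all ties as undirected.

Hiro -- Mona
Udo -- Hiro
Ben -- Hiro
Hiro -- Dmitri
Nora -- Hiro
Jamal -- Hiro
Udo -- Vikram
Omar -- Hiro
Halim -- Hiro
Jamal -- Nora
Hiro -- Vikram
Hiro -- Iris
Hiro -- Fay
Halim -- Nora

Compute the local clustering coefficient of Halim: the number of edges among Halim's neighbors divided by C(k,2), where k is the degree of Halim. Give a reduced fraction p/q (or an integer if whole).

Halim's neighbors: Hiro and Nora (k = 2).
Possible neighbor pairs: C(2,2) = 1. Edges among them: Hiro–Nora → e = 1.
Clustering(Halim) = 1/1.

1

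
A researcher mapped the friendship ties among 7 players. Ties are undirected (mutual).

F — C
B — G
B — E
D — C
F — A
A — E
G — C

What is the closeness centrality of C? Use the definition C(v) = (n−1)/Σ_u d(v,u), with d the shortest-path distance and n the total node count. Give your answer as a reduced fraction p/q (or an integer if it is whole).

Distances from C: A:2, B:2, D:1, E:3, F:1, G:1. Sum = 10.
n = 7, so closeness = 6/10 = 3/5.

3/5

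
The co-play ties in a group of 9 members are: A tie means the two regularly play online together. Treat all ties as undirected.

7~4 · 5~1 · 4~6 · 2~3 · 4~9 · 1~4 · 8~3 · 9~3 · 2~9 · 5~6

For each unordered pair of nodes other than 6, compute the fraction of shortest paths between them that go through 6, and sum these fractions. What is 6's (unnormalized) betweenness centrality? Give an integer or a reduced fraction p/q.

3

Pairs whose geodesics pass through 6 — 4–5: 1/2; 5–7: 1/2; 5–3: 1/2; 5–2: 1/2; 5–9: 1/2; 5–8: 1/2.
All other pairs contribute 0.
Summing the contributions gives betweenness(6) = 3.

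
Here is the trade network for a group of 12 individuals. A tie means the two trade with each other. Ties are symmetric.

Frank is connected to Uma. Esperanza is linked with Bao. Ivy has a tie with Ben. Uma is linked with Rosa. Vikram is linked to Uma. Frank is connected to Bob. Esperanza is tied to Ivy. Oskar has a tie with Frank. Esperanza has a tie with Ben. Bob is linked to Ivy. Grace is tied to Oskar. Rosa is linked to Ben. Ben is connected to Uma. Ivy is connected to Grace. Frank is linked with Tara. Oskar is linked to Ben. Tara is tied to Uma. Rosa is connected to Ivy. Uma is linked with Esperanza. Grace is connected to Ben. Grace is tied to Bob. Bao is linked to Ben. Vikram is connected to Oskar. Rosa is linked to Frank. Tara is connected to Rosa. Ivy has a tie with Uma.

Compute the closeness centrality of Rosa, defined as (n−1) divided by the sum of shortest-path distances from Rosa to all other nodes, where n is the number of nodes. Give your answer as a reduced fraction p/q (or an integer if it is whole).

11/17

Distances from Rosa: Bao:2, Ben:1, Bob:2, Esperanza:2, Frank:1, Grace:2, Ivy:1, Oskar:2, Tara:1, Uma:1, Vikram:2. Sum = 17.
n = 12, so closeness = 11/17.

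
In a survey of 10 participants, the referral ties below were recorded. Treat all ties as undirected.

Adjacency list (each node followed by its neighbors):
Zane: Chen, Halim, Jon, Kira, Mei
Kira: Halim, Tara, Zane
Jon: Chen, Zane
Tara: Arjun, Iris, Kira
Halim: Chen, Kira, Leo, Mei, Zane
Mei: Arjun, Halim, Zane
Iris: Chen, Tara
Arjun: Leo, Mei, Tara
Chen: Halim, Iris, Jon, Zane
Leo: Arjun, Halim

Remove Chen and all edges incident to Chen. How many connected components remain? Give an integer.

Chen's neighbors (Halim, Iris, Jon, and Zane) remain reachable from one another through other ties, so the rest of the network stays in one piece.

1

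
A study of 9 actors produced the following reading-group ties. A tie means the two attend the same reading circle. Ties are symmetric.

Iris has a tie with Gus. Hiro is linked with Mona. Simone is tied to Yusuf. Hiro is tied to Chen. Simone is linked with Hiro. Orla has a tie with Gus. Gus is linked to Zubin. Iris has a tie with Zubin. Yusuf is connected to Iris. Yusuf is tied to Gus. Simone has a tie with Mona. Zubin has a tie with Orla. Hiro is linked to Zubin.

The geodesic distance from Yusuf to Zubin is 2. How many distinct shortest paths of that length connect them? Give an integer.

2

The shortest distance is 2. The length-2 paths are: Yusuf–Gus–Zubin; Yusuf–Iris–Zubin.
That gives 2 distinct shortest paths.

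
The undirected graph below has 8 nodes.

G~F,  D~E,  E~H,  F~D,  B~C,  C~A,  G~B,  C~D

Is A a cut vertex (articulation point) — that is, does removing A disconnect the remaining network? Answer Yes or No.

No

Even without A, every remaining node can still reach every other (the residual graph is connected), so A is not a cut vertex.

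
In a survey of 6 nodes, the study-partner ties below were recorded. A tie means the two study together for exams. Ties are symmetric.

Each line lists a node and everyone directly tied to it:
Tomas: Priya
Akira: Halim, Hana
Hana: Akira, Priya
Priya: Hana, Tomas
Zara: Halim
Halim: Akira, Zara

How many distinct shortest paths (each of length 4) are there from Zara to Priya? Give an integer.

1

The shortest distance is 4, and the only length-4 path is Zara–Halim–Akira–Hana–Priya. So there is exactly 1 shortest path.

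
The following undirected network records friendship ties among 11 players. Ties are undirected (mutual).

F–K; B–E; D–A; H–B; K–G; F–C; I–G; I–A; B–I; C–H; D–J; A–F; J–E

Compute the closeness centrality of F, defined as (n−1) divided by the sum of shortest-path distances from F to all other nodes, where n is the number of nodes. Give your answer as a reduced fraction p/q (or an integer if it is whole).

Distances from F: A:1, B:3, C:1, D:2, E:4, G:2, H:2, I:2, J:3, K:1. Sum = 21.
n = 11, so closeness = 10/21.

10/21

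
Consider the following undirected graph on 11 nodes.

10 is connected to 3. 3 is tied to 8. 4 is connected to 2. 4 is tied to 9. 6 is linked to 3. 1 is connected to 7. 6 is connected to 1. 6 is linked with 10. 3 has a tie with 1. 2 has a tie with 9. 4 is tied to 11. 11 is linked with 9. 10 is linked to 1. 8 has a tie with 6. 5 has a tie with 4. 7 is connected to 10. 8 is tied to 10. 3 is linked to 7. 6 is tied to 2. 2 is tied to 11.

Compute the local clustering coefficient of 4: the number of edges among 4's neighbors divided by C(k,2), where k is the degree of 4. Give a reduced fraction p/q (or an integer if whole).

4's neighbors: 2, 5, 9, and 11 (k = 4).
Possible neighbor pairs: C(4,2) = 6. Edges among them: 2–9, 2–11, 9–11 → e = 3.
Clustering(4) = 3/6 = 1/2.

1/2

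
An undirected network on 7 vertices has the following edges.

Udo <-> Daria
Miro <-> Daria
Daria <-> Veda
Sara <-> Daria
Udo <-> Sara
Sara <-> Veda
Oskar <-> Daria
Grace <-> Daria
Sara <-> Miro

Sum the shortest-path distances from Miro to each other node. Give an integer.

10

Distances from Miro: Daria:1, Grace:2, Oskar:2, Sara:1, Udo:2, Veda:2.
Sum = 1 + 2 + 2 + 1 + 2 + 2 = 10.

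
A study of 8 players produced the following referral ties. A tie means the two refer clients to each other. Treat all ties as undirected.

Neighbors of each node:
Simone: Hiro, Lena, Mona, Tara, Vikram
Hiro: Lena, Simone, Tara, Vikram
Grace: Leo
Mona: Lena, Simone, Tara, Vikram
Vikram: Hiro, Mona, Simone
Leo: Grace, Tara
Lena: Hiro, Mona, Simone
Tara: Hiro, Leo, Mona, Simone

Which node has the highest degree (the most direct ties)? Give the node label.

Degrees — Grace:1, Hiro:4, Lena:3, Leo:2, Mona:4, Simone:5, Tara:4, Vikram:3.
The maximum is 5, attained only by Simone.

Simone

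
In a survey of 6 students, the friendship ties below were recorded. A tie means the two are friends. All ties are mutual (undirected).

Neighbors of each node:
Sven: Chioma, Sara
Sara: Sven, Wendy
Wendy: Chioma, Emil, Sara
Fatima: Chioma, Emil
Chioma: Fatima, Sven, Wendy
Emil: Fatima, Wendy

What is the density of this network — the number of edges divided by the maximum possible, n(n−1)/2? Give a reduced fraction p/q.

7/15

There are 7 edges and 6 nodes, so the maximum possible is C(6,2) = 15.
Density = 7/15.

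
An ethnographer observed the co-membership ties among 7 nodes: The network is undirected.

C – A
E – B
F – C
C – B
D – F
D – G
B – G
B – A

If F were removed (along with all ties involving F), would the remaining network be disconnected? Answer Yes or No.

No

Even without F, every remaining node can still reach every other (the residual graph is connected), so F is not a cut vertex.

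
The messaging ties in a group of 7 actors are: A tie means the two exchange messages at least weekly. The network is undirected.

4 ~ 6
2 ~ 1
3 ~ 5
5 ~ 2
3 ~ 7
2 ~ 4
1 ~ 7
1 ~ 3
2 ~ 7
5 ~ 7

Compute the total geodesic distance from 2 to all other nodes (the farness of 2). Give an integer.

8

Distances from 2: 1:1, 3:2, 4:1, 5:1, 6:2, 7:1.
Sum = 1 + 2 + 1 + 1 + 2 + 1 = 8.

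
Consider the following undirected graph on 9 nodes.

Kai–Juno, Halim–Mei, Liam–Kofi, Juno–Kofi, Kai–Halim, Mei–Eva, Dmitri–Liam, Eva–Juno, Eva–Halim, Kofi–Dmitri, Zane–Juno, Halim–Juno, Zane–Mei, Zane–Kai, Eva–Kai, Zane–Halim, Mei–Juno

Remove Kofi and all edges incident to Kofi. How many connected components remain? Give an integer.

2

Without Kofi, the remaining ties split the others into: {Eva, Halim, Juno, Kai, Mei, Zane}; {Dmitri, Liam}.
That's 2 separate components.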